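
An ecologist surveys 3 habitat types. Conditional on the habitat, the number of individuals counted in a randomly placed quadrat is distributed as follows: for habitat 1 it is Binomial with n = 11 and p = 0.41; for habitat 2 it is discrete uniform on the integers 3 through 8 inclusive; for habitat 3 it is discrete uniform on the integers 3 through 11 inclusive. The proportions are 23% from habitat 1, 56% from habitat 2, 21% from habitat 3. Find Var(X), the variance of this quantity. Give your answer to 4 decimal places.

Per component, 1: μ=4.51, E[X²]=23.001; 2: μ=5.5, E[X²]=33.1667; 3: μ=7, E[X²]=55.6667.
E[X] = 0.23·4.51 + 0.56·5.5 + 0.21·7 = 5.5873.
E[X²] = 0.23·23.001 + 0.56·33.1667 + 0.21·55.6667 = 35.5536.
Var(X) = E[X²] − (E[X])² = 35.5536 − 31.2179 = 4.33564.

4.3356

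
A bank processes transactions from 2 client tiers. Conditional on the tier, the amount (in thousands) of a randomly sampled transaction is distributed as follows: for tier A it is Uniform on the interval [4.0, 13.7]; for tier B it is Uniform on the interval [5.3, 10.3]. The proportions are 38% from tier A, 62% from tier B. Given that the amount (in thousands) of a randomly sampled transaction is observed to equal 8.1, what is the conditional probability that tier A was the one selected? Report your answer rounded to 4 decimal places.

Likelihoods f(8.1 | ·): A: 0.103093; B: 0.2.
Posterior ∝ prior × likelihood. Numerator for A: 0.38·0.103093 = 0.0391753.
Normalizing constant: 0.38·0.103093 + 0.62·0.2 = 0.163175.
P(A | observation) = 0.0391753 / 0.163175 = 0.240081.

0.2401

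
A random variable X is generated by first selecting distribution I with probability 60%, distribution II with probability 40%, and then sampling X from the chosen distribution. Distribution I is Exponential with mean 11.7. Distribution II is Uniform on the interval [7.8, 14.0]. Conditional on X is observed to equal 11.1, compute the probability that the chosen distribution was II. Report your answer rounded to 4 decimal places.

Likelihoods f(11.1 | ·): I: 0.0330972; II: 0.16129.
Posterior ∝ prior × likelihood. Numerator for II: 0.4·0.16129 = 0.0645161.
Normalizing constant: 0.6·0.0330972 + 0.4·0.16129 = 0.0843744.
P(II | observation) = 0.0645161 / 0.0843744 = 0.764641.

0.7646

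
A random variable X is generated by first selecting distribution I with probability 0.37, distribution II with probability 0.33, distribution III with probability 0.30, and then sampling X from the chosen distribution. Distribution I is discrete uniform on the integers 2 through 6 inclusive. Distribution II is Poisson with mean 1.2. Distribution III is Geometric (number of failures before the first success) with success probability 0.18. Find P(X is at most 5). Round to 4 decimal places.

0.8343

Conditional on each component, P(X ≤ 5): I: 0.8; II: 0.9985; III: 0.695993.
By total probability, P(X ≤ 5) = 0.37·0.8 + 0.33·0.9985 + 0.3·0.695993 = 0.834303.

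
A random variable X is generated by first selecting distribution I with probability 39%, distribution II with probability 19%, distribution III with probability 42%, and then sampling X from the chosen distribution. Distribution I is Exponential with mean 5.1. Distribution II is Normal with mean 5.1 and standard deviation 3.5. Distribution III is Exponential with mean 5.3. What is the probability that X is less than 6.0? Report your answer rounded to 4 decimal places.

0.6686

Conditional on each component, P(X < 6.0): I: 0.691635; II: 0.601466; III: 0.677636.
By total probability, P(X < 6.0) = 0.39·0.691635 + 0.19·0.601466 + 0.42·0.677636 = 0.668623.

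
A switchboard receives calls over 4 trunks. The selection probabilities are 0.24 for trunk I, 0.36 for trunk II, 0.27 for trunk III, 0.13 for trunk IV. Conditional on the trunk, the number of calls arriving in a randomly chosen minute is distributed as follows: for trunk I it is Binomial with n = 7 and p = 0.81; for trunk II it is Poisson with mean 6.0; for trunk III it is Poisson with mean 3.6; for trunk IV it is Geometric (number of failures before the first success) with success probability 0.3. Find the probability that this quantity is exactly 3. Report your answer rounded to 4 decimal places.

Conditional on each trunk, P(X = 3): I: 0.0242403; II: 0.0892351; III: 0.212469; IV: 0.1029.
By total probability, P(X = 3) = 0.24·0.0242403 + 0.36·0.0892351 + 0.27·0.212469 + 0.13·0.1029 = 0.108686.

0.1087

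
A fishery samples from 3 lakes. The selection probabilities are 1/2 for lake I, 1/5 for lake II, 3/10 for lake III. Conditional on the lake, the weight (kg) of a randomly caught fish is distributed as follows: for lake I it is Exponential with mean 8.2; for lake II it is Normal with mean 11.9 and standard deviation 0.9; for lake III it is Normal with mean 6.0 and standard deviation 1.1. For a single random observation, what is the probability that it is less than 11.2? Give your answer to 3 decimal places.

0.716

Conditional on each lake, P(X < 11.2): I: 0.744837; II: 0.21835; III: 0.999999.
By total probability, P(X < 11.2) = 0.5·0.744837 + 0.2·0.21835 + 0.3·0.999999 = 0.716088.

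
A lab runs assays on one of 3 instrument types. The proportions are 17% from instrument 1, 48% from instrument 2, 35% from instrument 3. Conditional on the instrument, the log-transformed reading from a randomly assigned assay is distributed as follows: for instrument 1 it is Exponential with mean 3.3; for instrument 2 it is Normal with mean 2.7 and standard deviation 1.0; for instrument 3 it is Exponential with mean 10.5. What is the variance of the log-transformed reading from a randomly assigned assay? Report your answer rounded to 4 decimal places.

Per component, 1: μ=3.3, E[X²]=21.78; 2: μ=2.7, E[X²]=8.29; 3: μ=10.5, E[X²]=220.5.
E[X] = 0.17·3.3 + 0.48·2.7 + 0.35·10.5 = 5.532.
E[X²] = 0.17·21.78 + 0.48·8.29 + 0.35·220.5 = 84.8568.
Var(X) = E[X²] − (E[X])² = 84.8568 − 30.603 = 54.2538.

54.2538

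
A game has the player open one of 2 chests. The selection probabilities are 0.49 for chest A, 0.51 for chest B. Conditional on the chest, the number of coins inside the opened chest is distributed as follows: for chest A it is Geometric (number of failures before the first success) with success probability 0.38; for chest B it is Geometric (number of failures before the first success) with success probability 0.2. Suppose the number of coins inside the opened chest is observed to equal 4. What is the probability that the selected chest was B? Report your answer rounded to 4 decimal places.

0.6029

Likelihoods P(X=4 | ·): A: 0.0561501; B: 0.08192.
Posterior ∝ prior × likelihood. Numerator for B: 0.51·0.08192 = 0.0417792.
Normalizing constant: 0.49·0.0561501 + 0.51·0.08192 = 0.0692927.
P(B | observation) = 0.0417792 / 0.0692927 = 0.602938.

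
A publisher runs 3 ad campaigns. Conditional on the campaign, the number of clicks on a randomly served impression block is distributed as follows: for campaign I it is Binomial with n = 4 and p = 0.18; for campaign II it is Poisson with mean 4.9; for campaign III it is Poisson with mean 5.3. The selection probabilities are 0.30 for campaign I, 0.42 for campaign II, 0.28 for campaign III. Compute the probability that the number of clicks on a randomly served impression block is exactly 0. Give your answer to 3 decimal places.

Conditional on each campaign, P(X = 0): I: 0.452122; II: 0.00744658; III: 0.00499159.
By total probability, P(X = 0) = 0.3·0.452122 + 0.42·0.00744658 + 0.28·0.00499159 = 0.140162.

0.140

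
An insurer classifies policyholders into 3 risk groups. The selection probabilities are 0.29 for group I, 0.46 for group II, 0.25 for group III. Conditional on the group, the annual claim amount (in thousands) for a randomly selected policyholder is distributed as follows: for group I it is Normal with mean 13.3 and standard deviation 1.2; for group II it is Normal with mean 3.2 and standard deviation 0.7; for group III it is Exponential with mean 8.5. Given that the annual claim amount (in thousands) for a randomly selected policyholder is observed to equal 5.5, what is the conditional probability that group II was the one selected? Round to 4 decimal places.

0.0715

Likelihoods f(5.5 | ·): I: 2.22463e-10; II: 0.00257934; III: 0.0615981.
Posterior ∝ prior × likelihood. Numerator for II: 0.46·0.00257934 = 0.0011865.
Normalizing constant: 0.29·2.22463e-10 + 0.46·0.00257934 + 0.25·0.0615981 = 0.016586.
P(II | observation) = 0.0011865 / 0.016586 = 0.0715359.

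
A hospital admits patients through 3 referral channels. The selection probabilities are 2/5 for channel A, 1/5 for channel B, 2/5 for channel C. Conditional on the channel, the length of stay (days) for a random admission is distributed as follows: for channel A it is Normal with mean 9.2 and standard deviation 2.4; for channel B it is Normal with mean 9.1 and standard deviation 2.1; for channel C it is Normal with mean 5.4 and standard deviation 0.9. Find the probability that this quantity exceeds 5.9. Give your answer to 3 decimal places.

0.669

Conditional on each channel, P(X > 5.9): A: 0.915434; B: 0.936222; C: 0.289257.
By total probability, P(X > 5.9) = 0.4·0.915434 + 0.2·0.936222 + 0.4·0.289257 = 0.669121.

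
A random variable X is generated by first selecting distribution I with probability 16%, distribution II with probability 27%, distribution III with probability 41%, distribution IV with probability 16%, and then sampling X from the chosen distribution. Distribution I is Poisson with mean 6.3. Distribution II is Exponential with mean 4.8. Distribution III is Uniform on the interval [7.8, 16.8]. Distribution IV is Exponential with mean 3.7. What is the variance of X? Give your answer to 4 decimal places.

25.9495

Per component, I: μ=6.3, E[X²]=45.99; II: μ=4.8, E[X²]=46.08; III: μ=12.3, E[X²]=158.04; IV: μ=3.7, E[X²]=27.38.
E[X] = 0.16·6.3 + 0.27·4.8 + 0.41·12.3 + 0.16·3.7 = 7.939.
E[X²] = 0.16·45.99 + 0.27·46.08 + 0.41·158.04 + 0.16·27.38 = 88.9772.
Var(X) = E[X²] − (E[X])² = 88.9772 − 63.0277 = 25.9495.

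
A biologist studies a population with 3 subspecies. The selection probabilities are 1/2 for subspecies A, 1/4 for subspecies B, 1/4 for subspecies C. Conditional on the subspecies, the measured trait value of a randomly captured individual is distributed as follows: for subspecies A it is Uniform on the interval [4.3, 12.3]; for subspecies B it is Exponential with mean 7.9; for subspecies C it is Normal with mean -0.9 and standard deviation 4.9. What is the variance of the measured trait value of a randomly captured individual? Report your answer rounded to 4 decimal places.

39.7117

Per component, A: μ=8.3, E[X²]=74.2233; B: μ=7.9, E[X²]=124.82; C: μ=-0.9, E[X²]=24.82.
E[X] = 0.5·8.3 + 0.25·7.9 + 0.25·-0.9 = 5.9.
E[X²] = 0.5·74.2233 + 0.25·124.82 + 0.25·24.82 = 74.5217.
Var(X) = E[X²] − (E[X])² = 74.5217 − 34.81 = 39.7117.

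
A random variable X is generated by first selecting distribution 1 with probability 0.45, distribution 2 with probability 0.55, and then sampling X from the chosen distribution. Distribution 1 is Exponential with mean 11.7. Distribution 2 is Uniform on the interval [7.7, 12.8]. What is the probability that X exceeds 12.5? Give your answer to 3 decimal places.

0.187

Conditional on each component, P(X > 12.5): 1: 0.343566; 2: 0.0588235.
By total probability, P(X > 12.5) = 0.45·0.343566 + 0.55·0.0588235 = 0.186958.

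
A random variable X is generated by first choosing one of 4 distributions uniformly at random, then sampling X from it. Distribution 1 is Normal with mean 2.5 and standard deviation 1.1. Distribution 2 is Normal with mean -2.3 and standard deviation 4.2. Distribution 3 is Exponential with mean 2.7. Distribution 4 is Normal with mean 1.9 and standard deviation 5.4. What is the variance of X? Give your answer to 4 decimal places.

17.9950

Per component, 1: μ=2.5, E[X²]=7.46; 2: μ=-2.3, E[X²]=22.93; 3: μ=2.7, E[X²]=14.58; 4: μ=1.9, E[X²]=32.77.
E[X] = 0.25·2.5 + 0.25·-2.3 + 0.25·2.7 + 0.25·1.9 = 1.2.
E[X²] = 0.25·7.46 + 0.25·22.93 + 0.25·14.58 + 0.25·32.77 = 19.435.
Var(X) = E[X²] − (E[X])² = 19.435 − 1.44 = 17.995.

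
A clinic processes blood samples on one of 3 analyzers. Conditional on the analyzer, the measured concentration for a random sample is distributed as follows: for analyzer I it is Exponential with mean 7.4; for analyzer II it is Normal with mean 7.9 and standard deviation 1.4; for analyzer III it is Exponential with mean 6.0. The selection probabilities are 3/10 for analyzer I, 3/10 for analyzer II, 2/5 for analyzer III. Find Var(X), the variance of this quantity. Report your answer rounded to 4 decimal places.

Per component, I: μ=7.4, E[X²]=109.52; II: μ=7.9, E[X²]=64.37; III: μ=6, E[X²]=72.
E[X] = 0.3·7.4 + 0.3·7.9 + 0.4·6 = 6.99.
E[X²] = 0.3·109.52 + 0.3·64.37 + 0.4·72 = 80.967.
Var(X) = E[X²] − (E[X])² = 80.967 − 48.8601 = 32.1069.

32.1069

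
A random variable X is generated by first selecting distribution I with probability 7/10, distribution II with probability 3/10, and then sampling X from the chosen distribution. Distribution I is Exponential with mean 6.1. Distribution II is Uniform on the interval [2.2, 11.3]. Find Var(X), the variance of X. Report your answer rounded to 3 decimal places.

28.206

Per component, I: μ=6.1, E[X²]=74.42; II: μ=6.75, E[X²]=52.4633.
E[X] = 0.7·6.1 + 0.3·6.75 = 6.295.
E[X²] = 0.7·74.42 + 0.3·52.4633 = 67.833.
Var(X) = E[X²] − (E[X])² = 67.833 − 39.627 = 28.206.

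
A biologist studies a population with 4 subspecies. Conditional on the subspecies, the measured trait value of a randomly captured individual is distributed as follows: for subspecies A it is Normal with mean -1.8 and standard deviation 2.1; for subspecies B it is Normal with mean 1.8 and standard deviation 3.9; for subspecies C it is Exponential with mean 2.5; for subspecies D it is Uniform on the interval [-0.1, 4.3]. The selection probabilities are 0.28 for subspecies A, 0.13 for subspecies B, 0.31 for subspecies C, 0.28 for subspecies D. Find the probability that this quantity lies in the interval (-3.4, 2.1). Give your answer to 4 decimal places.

0.5820

Conditional on each subspecies, P(-3.4 < X < 2.1): A: 0.745296; B: 0.439446; C: 0.568289; D: 0.5.
By total probability, P(-3.4 < X < 2.1) = 0.28·0.745296 + 0.13·0.439446 + 0.31·0.568289 + 0.28·0.5 = 0.581981.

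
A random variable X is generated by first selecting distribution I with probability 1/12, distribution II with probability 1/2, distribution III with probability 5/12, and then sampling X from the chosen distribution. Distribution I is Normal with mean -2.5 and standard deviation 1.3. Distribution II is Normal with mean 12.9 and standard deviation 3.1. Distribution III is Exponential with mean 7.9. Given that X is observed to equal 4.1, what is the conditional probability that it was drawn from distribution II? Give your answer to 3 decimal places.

0.035

Likelihoods f(4.1 | ·): I: 7.76184e-07; II: 0.00228937; III: 0.075332.
Posterior ∝ prior × likelihood. Numerator for II: 0.5·0.00228937 = 0.00114469.
Normalizing constant: 0.0833333·7.76184e-07 + 0.5·0.00228937 + 0.416667·0.075332 = 0.0325331.
P(II | observation) = 0.00114469 / 0.0325331 = 0.0351853.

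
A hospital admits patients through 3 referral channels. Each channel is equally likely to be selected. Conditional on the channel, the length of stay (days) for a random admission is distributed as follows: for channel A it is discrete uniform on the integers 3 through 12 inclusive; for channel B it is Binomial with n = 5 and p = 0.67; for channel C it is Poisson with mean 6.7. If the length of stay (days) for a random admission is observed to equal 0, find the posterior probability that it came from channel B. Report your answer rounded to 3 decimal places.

0.761

Likelihoods P(X=0 | ·): A: 0; B: 0.00391354; C: 0.00123091.
Posterior ∝ prior × likelihood. Numerator for B: 0.333333·0.00391354 = 0.00130451.
Normalizing constant: 0.333333·0 + 0.333333·0.00391354 + 0.333333·0.00123091 = 0.00171482.
P(B | observation) = 0.00130451 / 0.00171482 = 0.76073.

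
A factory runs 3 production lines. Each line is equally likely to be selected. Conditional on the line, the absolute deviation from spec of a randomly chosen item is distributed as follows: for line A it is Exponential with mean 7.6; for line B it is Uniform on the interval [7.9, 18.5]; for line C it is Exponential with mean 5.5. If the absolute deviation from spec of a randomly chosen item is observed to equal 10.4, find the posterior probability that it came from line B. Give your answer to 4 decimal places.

0.6076

Likelihoods f(10.4 | ·): A: 0.033488; B: 0.0943396; C: 0.0274426.
Posterior ∝ prior × likelihood. Numerator for B: 0.333333·0.0943396 = 0.0314465.
Normalizing constant: 0.333333·0.033488 + 0.333333·0.0943396 + 0.333333·0.0274426 = 0.0517567.
P(B | observation) = 0.0314465 / 0.0517567 = 0.607583.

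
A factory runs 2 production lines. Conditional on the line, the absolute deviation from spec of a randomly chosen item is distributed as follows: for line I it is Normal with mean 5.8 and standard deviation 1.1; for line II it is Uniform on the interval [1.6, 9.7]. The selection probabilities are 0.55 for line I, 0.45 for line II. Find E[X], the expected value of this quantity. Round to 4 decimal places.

5.7325

Component means — I: 5.8; II: 5.65.
E[X] = 0.55·5.8 + 0.45·5.65 = 5.7325.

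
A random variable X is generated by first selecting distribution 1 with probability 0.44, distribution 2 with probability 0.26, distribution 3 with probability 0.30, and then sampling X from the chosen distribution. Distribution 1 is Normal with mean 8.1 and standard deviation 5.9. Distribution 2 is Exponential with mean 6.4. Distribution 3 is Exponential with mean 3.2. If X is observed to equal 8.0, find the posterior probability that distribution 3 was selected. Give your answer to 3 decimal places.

Likelihoods f(8.0 | ·): 1: 0.0676076; 2: 0.0447664; 3: 0.0256516.
Posterior ∝ prior × likelihood. Numerator for 3: 0.3·0.0256516 = 0.00769547.
Normalizing constant: 0.44·0.0676076 + 0.26·0.0447664 + 0.3·0.0256516 = 0.0490821.
P(3 | observation) = 0.00769547 / 0.0490821 = 0.156788.

0.157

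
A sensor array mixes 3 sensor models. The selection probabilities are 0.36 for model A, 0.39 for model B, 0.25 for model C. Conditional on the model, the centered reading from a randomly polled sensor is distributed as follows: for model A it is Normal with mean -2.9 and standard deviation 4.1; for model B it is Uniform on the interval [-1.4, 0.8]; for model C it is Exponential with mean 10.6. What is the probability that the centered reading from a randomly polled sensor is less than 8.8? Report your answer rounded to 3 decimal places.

Conditional on each model, P(X < 8.8): A: 0.997839; B: 1; C: 0.564033.
By total probability, P(X < 8.8) = 0.36·0.997839 + 0.39·1 + 0.25·0.564033 = 0.89023.

0.890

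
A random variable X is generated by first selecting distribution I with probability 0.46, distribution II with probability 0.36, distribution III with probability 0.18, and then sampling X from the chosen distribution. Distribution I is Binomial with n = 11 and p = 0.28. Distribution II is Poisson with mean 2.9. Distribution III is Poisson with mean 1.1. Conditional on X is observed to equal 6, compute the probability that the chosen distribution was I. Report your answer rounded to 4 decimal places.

0.5455

Likelihoods P(X=6 | ·): I: 0.0430777; II: 0.0454571; III: 0.00081903.
Posterior ∝ prior × likelihood. Numerator for I: 0.46·0.0430777 = 0.0198157.
Normalizing constant: 0.46·0.0430777 + 0.36·0.0454571 + 0.18·0.00081903 = 0.0363277.
P(I | observation) = 0.0198157 / 0.0363277 = 0.545472.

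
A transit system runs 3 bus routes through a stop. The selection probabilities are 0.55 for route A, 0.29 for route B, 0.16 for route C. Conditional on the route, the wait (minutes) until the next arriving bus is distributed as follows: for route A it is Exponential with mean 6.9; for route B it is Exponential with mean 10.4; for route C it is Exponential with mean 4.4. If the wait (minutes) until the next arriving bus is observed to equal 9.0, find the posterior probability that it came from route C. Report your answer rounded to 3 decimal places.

0.124

Likelihoods f(9.0 | ·): A: 0.039326; B: 0.0404702; C: 0.0293912.
Posterior ∝ prior × likelihood. Numerator for C: 0.16·0.0293912 = 0.0047026.
Normalizing constant: 0.55·0.039326 + 0.29·0.0404702 + 0.16·0.0293912 = 0.0380682.
P(C | observation) = 0.0047026 / 0.0380682 = 0.123531.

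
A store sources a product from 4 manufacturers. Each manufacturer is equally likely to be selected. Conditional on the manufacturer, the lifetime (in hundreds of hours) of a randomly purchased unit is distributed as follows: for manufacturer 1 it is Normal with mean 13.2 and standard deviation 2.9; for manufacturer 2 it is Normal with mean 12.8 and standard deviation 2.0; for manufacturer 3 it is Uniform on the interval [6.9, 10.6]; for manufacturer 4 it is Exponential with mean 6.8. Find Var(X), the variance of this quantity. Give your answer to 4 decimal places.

22.2682

Per component, 1: μ=13.2, E[X²]=182.65; 2: μ=12.8, E[X²]=167.84; 3: μ=8.75, E[X²]=77.7033; 4: μ=6.8, E[X²]=92.48.
E[X] = 0.25·13.2 + 0.25·12.8 + 0.25·8.75 + 0.25·6.8 = 10.3875.
E[X²] = 0.25·182.65 + 0.25·167.84 + 0.25·77.7033 + 0.25·92.48 = 130.168.
Var(X) = E[X²] − (E[X])² = 130.168 − 107.9 = 22.2682.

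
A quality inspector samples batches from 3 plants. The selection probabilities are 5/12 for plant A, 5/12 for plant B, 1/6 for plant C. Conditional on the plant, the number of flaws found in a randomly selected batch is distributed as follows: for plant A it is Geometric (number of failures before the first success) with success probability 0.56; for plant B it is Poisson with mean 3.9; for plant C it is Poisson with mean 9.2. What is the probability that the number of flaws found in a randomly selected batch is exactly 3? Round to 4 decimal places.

Conditional on each plant, P(X = 3): A: 0.047703; B: 0.200122; C: 0.013113.
By total probability, P(X = 3) = 0.416667·0.047703 + 0.416667·0.200122 + 0.166667·0.013113 = 0.105446.

0.1054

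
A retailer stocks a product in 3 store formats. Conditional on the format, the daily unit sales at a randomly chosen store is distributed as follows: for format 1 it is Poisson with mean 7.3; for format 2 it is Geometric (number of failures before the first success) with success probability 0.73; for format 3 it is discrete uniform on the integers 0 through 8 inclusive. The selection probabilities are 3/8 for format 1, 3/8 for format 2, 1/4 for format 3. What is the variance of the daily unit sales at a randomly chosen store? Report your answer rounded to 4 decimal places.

13.6043

Per component, 1: μ=7.3, E[X²]=60.59; 2: μ=0.369863, E[X²]=0.64346; 3: μ=4, E[X²]=22.6667.
E[X] = 0.375·7.3 + 0.375·0.369863 + 0.25·4 = 3.8762.
E[X²] = 0.375·60.59 + 0.375·0.64346 + 0.25·22.6667 = 28.6292.
Var(X) = E[X²] − (E[X])² = 28.6292 − 15.0249 = 13.6043.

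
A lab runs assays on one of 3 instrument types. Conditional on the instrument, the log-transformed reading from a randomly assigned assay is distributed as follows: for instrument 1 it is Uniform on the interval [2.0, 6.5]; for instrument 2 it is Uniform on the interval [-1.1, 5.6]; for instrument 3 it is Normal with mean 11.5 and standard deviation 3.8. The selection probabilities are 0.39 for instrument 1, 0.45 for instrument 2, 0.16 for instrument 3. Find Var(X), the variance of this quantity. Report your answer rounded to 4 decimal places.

14.7943

Per component, 1: μ=4.25, E[X²]=19.75; 2: μ=2.25, E[X²]=8.80333; 3: μ=11.5, E[X²]=146.69.
E[X] = 0.39·4.25 + 0.45·2.25 + 0.16·11.5 = 4.51.
E[X²] = 0.39·19.75 + 0.45·8.80333 + 0.16·146.69 = 35.1344.
Var(X) = E[X²] − (E[X])² = 35.1344 − 20.3401 = 14.7943.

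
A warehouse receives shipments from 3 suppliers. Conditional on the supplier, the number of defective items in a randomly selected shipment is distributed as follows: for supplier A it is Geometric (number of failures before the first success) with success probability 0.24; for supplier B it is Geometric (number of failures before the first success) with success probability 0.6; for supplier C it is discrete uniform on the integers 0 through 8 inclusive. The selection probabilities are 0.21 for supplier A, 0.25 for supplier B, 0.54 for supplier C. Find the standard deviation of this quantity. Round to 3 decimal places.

2.925

Per component, A: μ=3.16667, E[X²]=23.2222; B: μ=0.666667, E[X²]=1.55556; C: μ=4, E[X²]=22.6667.
E[X] = 0.21·3.16667 + 0.25·0.666667 + 0.54·4 = 2.99167.
E[X²] = 0.21·23.2222 + 0.25·1.55556 + 0.54·22.6667 = 17.5056.
Var(X) = E[X²] − (E[X])² = 17.5056 − 8.95007 = 8.55549.
SD(X) = √8.55549 = 2.92498.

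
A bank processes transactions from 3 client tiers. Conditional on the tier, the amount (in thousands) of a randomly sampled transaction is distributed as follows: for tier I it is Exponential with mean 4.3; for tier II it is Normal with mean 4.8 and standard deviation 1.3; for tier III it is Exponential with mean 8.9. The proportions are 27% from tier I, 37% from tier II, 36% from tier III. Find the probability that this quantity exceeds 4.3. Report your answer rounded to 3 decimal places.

0.562

Conditional on each tier, P(X > 4.3): I: 0.367879; II: 0.649739; III: 0.61684.
By total probability, P(X > 4.3) = 0.27·0.367879 + 0.37·0.649739 + 0.36·0.61684 = 0.561793.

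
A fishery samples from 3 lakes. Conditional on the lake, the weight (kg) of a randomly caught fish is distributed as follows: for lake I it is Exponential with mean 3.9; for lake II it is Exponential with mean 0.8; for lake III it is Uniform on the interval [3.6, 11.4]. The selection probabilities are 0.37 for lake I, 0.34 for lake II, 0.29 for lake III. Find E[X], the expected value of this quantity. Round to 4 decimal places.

Component means — I: 3.9; II: 0.8; III: 7.5.
E[X] = 0.37·3.9 + 0.34·0.8 + 0.29·7.5 = 3.89.

3.8900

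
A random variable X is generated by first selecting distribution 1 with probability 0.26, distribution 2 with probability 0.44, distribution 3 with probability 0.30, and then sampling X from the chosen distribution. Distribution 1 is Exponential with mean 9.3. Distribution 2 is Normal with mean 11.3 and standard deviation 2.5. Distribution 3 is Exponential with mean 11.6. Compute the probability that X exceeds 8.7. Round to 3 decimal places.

Conditional on each component, P(X > 8.7): 1: 0.392396; 2: 0.85083; 3: 0.472367.
By total probability, P(X > 8.7) = 0.26·0.392396 + 0.44·0.85083 + 0.3·0.472367 = 0.618098.

0.618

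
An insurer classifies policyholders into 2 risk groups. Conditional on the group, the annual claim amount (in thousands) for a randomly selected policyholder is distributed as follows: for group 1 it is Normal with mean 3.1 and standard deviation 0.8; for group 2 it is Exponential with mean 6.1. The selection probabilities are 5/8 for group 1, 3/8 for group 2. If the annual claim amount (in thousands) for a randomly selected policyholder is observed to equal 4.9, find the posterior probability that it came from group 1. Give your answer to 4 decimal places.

0.4739

Likelihoods f(4.9 | ·): 1: 0.0396746; 2: 0.0734194.
Posterior ∝ prior × likelihood. Numerator for 1: 0.625·0.0396746 = 0.0247966.
Normalizing constant: 0.625·0.0396746 + 0.375·0.0734194 = 0.0523289.
P(1 | observation) = 0.0247966 / 0.0523289 = 0.473861.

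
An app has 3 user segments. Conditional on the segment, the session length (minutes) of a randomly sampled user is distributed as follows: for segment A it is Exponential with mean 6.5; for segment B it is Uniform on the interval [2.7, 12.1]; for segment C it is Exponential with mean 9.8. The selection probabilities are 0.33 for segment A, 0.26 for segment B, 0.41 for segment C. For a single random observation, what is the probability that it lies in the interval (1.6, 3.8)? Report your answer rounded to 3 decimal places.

Conditional on each segment, P(1.6 < X < 3.8): A: 0.224482; B: 0.117021; C: 0.170787.
By total probability, P(1.6 < X < 3.8) = 0.33·0.224482 + 0.26·0.117021 + 0.41·0.170787 = 0.174527.

0.175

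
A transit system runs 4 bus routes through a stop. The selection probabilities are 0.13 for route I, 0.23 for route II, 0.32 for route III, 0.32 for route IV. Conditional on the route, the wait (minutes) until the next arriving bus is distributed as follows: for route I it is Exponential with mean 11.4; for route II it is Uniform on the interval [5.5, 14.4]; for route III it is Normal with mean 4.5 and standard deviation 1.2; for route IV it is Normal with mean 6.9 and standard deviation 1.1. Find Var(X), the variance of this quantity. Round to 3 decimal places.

Per component, I: μ=11.4, E[X²]=259.92; II: μ=9.95, E[X²]=105.603; III: μ=4.5, E[X²]=21.69; IV: μ=6.9, E[X²]=48.82.
E[X] = 0.13·11.4 + 0.23·9.95 + 0.32·4.5 + 0.32·6.9 = 7.4185.
E[X²] = 0.13·259.92 + 0.23·105.603 + 0.32·21.69 + 0.32·48.82 = 80.6416.
Var(X) = E[X²] − (E[X])² = 80.6416 − 55.0341 = 25.6074.

25.607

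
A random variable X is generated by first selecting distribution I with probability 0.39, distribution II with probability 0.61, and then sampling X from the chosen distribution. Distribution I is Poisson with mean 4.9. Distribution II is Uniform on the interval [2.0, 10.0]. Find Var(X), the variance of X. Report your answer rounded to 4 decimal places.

5.4522

Per component, I: μ=4.9, E[X²]=28.91; II: μ=6, E[X²]=41.3333.
E[X] = 0.39·4.9 + 0.61·6 = 5.571.
E[X²] = 0.39·28.91 + 0.61·41.3333 = 36.4882.
Var(X) = E[X²] − (E[X])² = 36.4882 − 31.036 = 5.45219.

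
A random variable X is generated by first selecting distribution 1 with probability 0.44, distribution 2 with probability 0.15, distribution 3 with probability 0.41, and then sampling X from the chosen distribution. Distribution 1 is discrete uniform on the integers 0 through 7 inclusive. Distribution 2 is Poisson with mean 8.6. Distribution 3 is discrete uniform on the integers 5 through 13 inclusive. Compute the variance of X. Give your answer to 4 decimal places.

Per component, 1: μ=3.5, E[X²]=17.5; 2: μ=8.6, E[X²]=82.56; 3: μ=9, E[X²]=87.6667.
E[X] = 0.44·3.5 + 0.15·8.6 + 0.41·9 = 6.52.
E[X²] = 0.44·17.5 + 0.15·82.56 + 0.41·87.6667 = 56.0273.
Var(X) = E[X²] − (E[X])² = 56.0273 − 42.5104 = 13.5169.

13.5169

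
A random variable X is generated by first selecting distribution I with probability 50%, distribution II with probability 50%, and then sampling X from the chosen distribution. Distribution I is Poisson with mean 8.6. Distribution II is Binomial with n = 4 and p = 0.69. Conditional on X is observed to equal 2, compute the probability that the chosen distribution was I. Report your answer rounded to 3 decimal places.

0.024

Likelihoods P(X=2 | ·): I: 0.00680823; II: 0.274519.
Posterior ∝ prior × likelihood. Numerator for I: 0.5·0.00680823 = 0.00340412.
Normalizing constant: 0.5·0.00680823 + 0.5·0.274519 = 0.140664.
P(I | observation) = 0.00340412 / 0.140664 = 0.0242004.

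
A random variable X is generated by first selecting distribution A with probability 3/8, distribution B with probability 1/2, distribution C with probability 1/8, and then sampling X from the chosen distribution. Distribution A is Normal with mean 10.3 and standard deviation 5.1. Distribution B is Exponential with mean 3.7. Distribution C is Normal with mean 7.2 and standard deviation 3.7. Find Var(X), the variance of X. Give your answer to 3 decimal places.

Per component, A: μ=10.3, E[X²]=132.1; B: μ=3.7, E[X²]=27.38; C: μ=7.2, E[X²]=65.53.
E[X] = 0.375·10.3 + 0.5·3.7 + 0.125·7.2 = 6.6125.
E[X²] = 0.375·132.1 + 0.5·27.38 + 0.125·65.53 = 71.4188.
Var(X) = E[X²] − (E[X])² = 71.4188 − 43.7252 = 27.6936.

27.694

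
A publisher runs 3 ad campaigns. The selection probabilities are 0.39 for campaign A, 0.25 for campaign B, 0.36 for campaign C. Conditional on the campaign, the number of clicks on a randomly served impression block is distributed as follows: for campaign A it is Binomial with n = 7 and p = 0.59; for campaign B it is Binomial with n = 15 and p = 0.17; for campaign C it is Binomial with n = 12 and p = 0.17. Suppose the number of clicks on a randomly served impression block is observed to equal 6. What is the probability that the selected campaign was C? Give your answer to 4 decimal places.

Likelihoods P(X=6 | ·): A: 0.121058; B: 0.022584; C: 0.00729179.
Posterior ∝ prior × likelihood. Numerator for C: 0.36·0.00729179 = 0.00262504.
Normalizing constant: 0.39·0.121058 + 0.25·0.022584 + 0.36·0.00729179 = 0.0554837.
P(C | observation) = 0.00262504 / 0.0554837 = 0.047312.

0.0473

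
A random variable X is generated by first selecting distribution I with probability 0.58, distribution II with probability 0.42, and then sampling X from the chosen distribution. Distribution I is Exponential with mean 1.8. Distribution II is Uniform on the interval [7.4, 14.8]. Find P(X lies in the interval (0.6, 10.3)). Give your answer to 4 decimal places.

0.5783

Conditional on each component, P(0.6 < X < 10.3): I: 0.713259; II: 0.391892.
By total probability, P(0.6 < X < 10.3) = 0.58·0.713259 + 0.42·0.391892 = 0.578285.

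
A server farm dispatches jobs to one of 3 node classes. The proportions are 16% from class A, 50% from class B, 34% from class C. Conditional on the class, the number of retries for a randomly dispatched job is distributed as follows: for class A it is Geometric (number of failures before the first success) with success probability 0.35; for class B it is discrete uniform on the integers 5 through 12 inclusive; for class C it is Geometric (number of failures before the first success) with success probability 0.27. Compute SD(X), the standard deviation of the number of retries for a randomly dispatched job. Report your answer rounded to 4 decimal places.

Per component, A: μ=1.85714, E[X²]=8.7551; B: μ=8.5, E[X²]=77.5; C: μ=2.7037, E[X²]=17.3237.
E[X] = 0.16·1.85714 + 0.5·8.5 + 0.34·2.7037 = 5.4664.
E[X²] = 0.16·8.7551 + 0.5·77.5 + 0.34·17.3237 = 46.0409.
Var(X) = E[X²] − (E[X])² = 46.0409 − 29.8816 = 16.1593.
SD(X) = √16.1593 = 4.01987.

4.0199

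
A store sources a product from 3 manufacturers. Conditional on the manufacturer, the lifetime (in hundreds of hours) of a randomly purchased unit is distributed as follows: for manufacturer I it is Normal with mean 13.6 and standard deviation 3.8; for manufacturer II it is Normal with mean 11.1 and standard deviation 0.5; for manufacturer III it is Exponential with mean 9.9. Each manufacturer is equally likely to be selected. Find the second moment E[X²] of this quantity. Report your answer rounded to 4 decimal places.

For each component E[X²] = Var + (mean)², giving I: 199.4; II: 123.46; III: 196.02.
Overall E[X²] = 0.333333·199.4 + 0.333333·123.46 + 0.333333·196.02 = 172.96.

172.9600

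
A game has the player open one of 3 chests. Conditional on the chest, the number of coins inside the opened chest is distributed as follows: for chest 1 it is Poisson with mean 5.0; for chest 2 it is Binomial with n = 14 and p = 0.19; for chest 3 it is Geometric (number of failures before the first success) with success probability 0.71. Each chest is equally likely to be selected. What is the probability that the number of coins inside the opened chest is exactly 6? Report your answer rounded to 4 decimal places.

Conditional on each chest, P(X = 6): 1: 0.146223; 2: 0.0261792; 3: 0.000422325.
By total probability, P(X = 6) = 0.333333·0.146223 + 0.333333·0.0261792 + 0.333333·0.000422325 = 0.0576081.

0.0576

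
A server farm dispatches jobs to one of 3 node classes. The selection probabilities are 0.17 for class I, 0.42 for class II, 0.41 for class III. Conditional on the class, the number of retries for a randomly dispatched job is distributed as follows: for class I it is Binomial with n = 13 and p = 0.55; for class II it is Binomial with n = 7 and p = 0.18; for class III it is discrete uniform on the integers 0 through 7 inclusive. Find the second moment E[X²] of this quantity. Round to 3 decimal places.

For each component E[X²] = Var + (mean)², giving I: 54.34; II: 2.6208; III: 17.5.
Overall E[X²] = 0.17·54.34 + 0.42·2.6208 + 0.41·17.5 = 17.5135.

17.514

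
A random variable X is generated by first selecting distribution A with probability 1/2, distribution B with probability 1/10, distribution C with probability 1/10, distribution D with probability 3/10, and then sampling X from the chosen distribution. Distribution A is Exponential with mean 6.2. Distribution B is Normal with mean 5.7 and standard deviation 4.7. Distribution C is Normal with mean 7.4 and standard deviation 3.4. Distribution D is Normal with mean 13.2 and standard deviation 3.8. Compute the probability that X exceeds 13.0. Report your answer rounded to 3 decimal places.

0.229

Conditional on each component, P(X > 13.0): A: 0.122852; B: 0.0601887; C: 0.049773; D: 0.520987.
By total probability, P(X > 13.0) = 0.5·0.122852 + 0.1·0.0601887 + 0.1·0.049773 + 0.3·0.520987 = 0.228718.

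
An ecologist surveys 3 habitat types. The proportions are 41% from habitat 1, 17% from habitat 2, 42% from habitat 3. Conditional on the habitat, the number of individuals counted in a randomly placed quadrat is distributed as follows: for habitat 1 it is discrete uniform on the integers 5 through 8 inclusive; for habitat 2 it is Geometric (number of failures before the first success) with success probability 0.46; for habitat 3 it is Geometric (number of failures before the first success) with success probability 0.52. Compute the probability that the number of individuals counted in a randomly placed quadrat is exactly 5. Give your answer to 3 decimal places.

0.112

Conditional on each habitat, P(X = 5): 1: 0.25; 2: 0.0211216; 3: 0.0132498.
By total probability, P(X = 5) = 0.41·0.25 + 0.17·0.0211216 + 0.42·0.0132498 = 0.111656.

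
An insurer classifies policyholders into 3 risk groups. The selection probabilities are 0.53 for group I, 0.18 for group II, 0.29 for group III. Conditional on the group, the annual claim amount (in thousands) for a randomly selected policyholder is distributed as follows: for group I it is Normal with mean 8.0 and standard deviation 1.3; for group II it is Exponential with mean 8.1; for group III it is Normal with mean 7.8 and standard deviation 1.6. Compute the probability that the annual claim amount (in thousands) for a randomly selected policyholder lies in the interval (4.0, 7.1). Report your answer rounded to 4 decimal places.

Conditional on each group, P(4.0 < X < 7.1): I: 0.243326; II: 0.194067; III: 0.3221.
By total probability, P(4.0 < X < 7.1) = 0.53·0.243326 + 0.18·0.194067 + 0.29·0.3221 = 0.257304.

0.2573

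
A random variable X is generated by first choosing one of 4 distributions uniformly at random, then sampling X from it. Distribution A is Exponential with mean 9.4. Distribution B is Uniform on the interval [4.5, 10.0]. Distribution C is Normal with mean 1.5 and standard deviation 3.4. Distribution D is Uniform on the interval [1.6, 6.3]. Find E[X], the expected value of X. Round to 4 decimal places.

Component means — A: 9.4; B: 7.25; C: 1.5; D: 3.95.
E[X] = 0.25·9.4 + 0.25·7.25 + 0.25·1.5 + 0.25·3.95 = 5.525.

5.5250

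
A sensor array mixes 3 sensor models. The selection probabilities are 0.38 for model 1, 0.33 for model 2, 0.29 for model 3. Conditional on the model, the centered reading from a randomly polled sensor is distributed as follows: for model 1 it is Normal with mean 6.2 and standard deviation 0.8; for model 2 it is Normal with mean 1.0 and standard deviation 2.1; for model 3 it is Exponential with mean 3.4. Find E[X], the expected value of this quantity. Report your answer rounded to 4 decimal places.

3.6720

Component means — 1: 6.2; 2: 1; 3: 3.4.
E[X] = 0.38·6.2 + 0.33·1 + 0.29·3.4 = 3.672.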